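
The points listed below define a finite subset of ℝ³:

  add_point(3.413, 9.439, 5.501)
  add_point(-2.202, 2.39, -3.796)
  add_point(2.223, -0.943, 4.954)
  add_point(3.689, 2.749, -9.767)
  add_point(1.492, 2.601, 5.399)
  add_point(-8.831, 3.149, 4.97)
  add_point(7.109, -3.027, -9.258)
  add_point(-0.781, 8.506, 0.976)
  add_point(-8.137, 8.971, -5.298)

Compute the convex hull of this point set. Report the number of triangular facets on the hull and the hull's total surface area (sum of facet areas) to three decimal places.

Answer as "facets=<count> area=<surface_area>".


Points on the hull: [0, 2, 3, 4, 5, 6, 8] (7 of 9).

Triangle areas on the boundary:
  f1: (p3, p0, p6) → 53.8137
  f2: (p2, p6, p5) → 83.7304
  f3: (p2, p0, p6) → 78.5017
  f4: (p8, p6, p5) → 116.6932
  f5: (p8, p3, p6) → 29.6027
  f6: (p8, p0, p5) → 78.9890
  f7: (p8, p3, p0) → 102.9397
  f8: (p4, p0, p5) → 35.8520
  f9: (p4, p2, p5) → 18.2790
  f10: (p4, p2, p0) → 6.0714
Σ area = 604.473

Check V−E+F: 7 − 15 + 10 = 2.

facets=10 area=604.473


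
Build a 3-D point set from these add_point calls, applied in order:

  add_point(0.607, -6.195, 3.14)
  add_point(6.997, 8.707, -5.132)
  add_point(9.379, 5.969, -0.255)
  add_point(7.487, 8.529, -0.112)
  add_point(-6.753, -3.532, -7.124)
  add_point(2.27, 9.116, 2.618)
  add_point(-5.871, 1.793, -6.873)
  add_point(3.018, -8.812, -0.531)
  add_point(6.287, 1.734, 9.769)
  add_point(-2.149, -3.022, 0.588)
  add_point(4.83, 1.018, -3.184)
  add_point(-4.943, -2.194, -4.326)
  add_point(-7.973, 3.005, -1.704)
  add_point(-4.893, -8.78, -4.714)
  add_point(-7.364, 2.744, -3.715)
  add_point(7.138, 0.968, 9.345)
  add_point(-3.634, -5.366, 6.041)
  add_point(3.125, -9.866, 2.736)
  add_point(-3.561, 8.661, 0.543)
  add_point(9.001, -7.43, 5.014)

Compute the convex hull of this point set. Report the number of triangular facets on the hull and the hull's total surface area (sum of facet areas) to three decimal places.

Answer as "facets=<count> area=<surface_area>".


16 of the 20 inputs are extreme points: [1, 2, 3, 4, 5, 6, 7, 8, 12, 13, 14, 15, 16, 17, 18, 19].

Area of each hull facet:
  f1: (p19, p16, p17) → 27.6500
  f2: (p19, p16, p8) → 62.0955
  f3: (p3, p5, p8) → 32.5206
  f4: (p15, p19, p2) → 53.1973
  f5: (p15, p19, p8) → 3.2078
  f6: (p15, p3, p2) → 17.2410
  f7: (p15, p3, p8) → 7.3574
  f8: (p1, p19, p2) → 31.1684
  f9: (p1, p3, p2) → 8.0342
  f10: (p1, p3, p5) → 13.8738
  f11: (p7, p19, p17) → 11.2716
  f12: (p7, p1, p19) → 75.8877
  f13: (p6, p1, p4) → 31.4500
  f14: (p18, p1, p5) → 27.6252
  f15: (p18, p5, p8) → 29.4595
  f16: (p18, p6, p1) → 61.5300
  f17: (p18, p16, p12) → 45.5416
  f18: (p18, p16, p8) → 87.4184
  f19: (p13, p1, p4) → 53.5559
  f20: (p13, p7, p1) → 82.7730
  f21: (p13, p7, p17) → 13.5373
  f22: (p13, p16, p17) → 45.0279
  f23: (p13, p4, p12) → 23.2174
  f24: (p13, p16, p12) → 62.3921
  f25: (p14, p4, p12) → 6.1595
  f26: (p14, p6, p4) → 9.5138
  f27: (p14, p18, p12) → 7.7842
  f28: (p14, p18, p6) → 13.2910
Σ area = 943.782

Check V−E+F: 16 − 42 + 28 = 2.

facets=28 area=943.782


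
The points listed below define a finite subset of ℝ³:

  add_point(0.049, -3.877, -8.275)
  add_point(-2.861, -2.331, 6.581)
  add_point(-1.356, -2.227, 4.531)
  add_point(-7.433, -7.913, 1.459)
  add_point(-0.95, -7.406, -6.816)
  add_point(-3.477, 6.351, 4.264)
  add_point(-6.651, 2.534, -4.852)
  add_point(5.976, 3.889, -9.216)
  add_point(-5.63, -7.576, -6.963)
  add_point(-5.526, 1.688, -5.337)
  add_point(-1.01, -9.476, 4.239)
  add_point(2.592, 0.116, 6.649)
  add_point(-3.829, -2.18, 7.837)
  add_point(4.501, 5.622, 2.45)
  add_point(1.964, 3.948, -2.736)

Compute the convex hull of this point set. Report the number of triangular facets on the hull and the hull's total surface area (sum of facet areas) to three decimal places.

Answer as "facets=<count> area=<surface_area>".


facets=18 area=730.703

Points on the hull: [0, 3, 4, 5, 6, 7, 8, 10, 11, 12, 13] (11 of 15).

Facet areas (half cross-product norm):
  f1: (p6, p5, p3) → 63.0205
  f2: (p6, p5, p7) → 69.6400
  f3: (p12, p5, p3) → 40.8142
  f4: (p12, p10, p3) → 29.2890
  f5: (p8, p6, p3) → 43.9871
  f6: (p8, p6, p7) → 69.5556
  f7: (p8, p10, p3) → 30.2818
  f8: (p11, p10, p7) → 87.5047
  f9: (p11, p12, p10) → 29.6640
  f10: (p11, p12, p5) → 29.2564
  f11: (p4, p10, p7) → 71.4189
  f12: (p4, p8, p10) → 26.3443
  f13: (p13, p5, p7) → 45.7239
  f14: (p13, p11, p7) → 37.0903
  f15: (p13, p11, p5) → 27.9564
  f16: (p0, p8, p7) → 11.6494
  f17: (p0, p4, p7) → 8.6125
  f18: (p0, p4, p8) → 8.8942
Σ area = 730.703

Check V−E+F: 11 − 27 + 18 = 2.


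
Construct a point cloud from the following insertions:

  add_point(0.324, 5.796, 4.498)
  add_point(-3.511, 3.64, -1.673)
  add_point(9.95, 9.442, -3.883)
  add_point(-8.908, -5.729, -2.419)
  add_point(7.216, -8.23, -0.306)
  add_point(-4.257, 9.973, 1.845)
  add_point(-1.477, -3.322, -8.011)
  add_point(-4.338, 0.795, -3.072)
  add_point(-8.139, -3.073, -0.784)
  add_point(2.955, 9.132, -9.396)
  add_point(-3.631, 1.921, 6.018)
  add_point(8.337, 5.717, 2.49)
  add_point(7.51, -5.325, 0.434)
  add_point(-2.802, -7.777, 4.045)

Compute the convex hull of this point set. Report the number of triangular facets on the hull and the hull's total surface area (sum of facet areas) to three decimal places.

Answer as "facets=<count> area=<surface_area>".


facets=20 area=900.235

Hull vertices (12/14): indices [0, 2, 3, 4, 5, 6, 8, 9, 10, 11, 12, 13].

Area of each hull facet:
  f1: (p6, p4, p3) → 60.3765
  f2: (p13, p4, p3) → 46.8915
  f3: (p13, p10, p3) → 44.8999
  f4: (p11, p5, p2) → 50.2821
  f5: (p11, p13, p10) → 63.9900
  f6: (p8, p10, p3) → 6.4952
  f7: (p8, p5, p3) → 7.4940
  f8: (p8, p5, p10) → 43.2520
  f9: (p9, p4, p2) → 81.2228
  f10: (p9, p6, p4) → 82.1383
  f11: (p9, p5, p2) → 59.3371
  f12: (p9, p5, p3) → 112.3845
  f13: (p9, p6, p3) → 53.1763
  f14: (p12, p4, p2) → 11.9139
  f15: (p12, p11, p2) → 39.9352
  f16: (p12, p13, p4) → 16.4444
  f17: (p12, p11, p13) → 61.4612
  f18: (p0, p5, p10) → 19.3306
  f19: (p0, p11, p10) → 16.3096
  f20: (p0, p11, p5) → 22.9004
Σ area = 900.235

Euler characteristic 12−30+20 = 2 ✓


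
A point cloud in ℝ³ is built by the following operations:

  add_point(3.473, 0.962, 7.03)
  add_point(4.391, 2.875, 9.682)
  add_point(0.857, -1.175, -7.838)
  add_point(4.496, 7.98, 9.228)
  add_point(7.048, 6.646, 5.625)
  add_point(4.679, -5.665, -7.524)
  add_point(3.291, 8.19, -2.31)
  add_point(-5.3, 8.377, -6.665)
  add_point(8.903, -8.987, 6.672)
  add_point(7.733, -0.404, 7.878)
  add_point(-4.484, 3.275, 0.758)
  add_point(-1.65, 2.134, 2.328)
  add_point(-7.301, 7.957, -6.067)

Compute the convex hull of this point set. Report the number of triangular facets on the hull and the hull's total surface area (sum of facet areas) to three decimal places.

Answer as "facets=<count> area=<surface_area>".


facets=18 area=758.659

Extreme-point indices: [1, 2, 3, 4, 5, 6, 7, 8, 9, 10, 12] — 11 of 13 on the boundary.

Facet areas (half cross-product norm):
  f1: (p10, p1, p8) → 81.6306
  f2: (p10, p2, p12) → 46.9652
  f3: (p3, p10, p12) → 49.0140
  f4: (p3, p10, p1) → 32.1719
  f5: (p7, p2, p12) → 11.3043
  f6: (p7, p6, p2) → 49.1328
  f7: (p7, p3, p12) → 19.2601
  f8: (p7, p3, p6) → 46.9483
  f9: (p5, p10, p8) → 113.0773
  f10: (p5, p10, p2) → 26.6481
  f11: (p5, p6, p2) → 29.0185
  f12: (p4, p3, p6) → 18.7313
  f13: (p4, p5, p8) → 113.7807
  f14: (p4, p5, p6) → 65.8581
  f15: (p9, p4, p8) → 14.0771
  f16: (p9, p4, p3) → 17.0743
  f17: (p9, p1, p8) → 13.7298
  f18: (p9, p3, p1) → 10.2366
Σ area = 758.659

Euler: V−E+F = 11−27+18 = 2.


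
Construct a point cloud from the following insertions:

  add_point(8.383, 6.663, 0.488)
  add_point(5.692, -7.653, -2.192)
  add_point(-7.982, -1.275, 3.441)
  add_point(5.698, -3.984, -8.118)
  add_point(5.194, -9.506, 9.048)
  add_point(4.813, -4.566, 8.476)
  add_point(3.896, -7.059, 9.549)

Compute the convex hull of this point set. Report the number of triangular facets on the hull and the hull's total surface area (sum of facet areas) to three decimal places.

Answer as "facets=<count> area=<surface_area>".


facets=10 area=552.032

Extreme-point indices: [0, 1, 2, 3, 4, 5, 6] — 7 of 7 on the boundary.

Area of each hull facet:
  f1: (p3, p0, p2) → 117.7586
  f2: (p5, p0, p2) → 99.3922
  f3: (p5, p4, p0) → 19.9849
  f4: (p1, p4, p2) → 87.0715
  f5: (p1, p3, p2) → 55.9007
  f6: (p1, p4, p0) → 84.4356
  f7: (p1, p3, p0) → 48.2518
  f8: (p6, p4, p2) → 15.6187
  f9: (p6, p5, p2) → 20.2304
  f10: (p6, p5, p4) → 3.3879
Σ area = 552.032

Euler: V−E+F = 7−15+10 = 2.


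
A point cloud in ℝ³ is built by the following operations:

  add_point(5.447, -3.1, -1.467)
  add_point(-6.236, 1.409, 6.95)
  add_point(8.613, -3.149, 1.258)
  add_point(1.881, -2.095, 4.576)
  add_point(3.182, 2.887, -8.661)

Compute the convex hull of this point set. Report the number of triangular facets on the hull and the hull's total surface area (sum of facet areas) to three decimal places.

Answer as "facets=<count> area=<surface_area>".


5 of the 5 inputs are extreme points: [0, 1, 2, 3, 4].

Triangle areas on the boundary:
  f1: (p4, p2, p1) → 102.8288
  f2: (p0, p4, p1) → 72.5621
  f3: (p0, p4, p2) → 14.8793
  f4: (p3, p2, p1) → 10.3582
  f5: (p3, p0, p1) → 22.4667
  f6: (p3, p0, p2) → 14.5821
Σ area = 237.677

Check V−E+F: 5 − 9 + 6 = 2.

facets=6 area=237.677


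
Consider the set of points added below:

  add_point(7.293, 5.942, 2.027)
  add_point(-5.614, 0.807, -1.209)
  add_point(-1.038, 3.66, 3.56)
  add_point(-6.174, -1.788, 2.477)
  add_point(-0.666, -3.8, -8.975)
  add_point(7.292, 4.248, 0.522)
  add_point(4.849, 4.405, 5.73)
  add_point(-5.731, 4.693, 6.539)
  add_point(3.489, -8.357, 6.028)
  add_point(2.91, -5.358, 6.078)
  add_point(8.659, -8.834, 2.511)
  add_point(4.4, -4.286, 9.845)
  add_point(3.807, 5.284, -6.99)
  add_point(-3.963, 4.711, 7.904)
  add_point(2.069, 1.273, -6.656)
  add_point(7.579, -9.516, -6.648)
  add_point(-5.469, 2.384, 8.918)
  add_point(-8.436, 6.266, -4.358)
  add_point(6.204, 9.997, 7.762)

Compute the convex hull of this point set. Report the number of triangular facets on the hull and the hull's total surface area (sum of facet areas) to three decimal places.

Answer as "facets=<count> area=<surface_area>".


facets=24 area=1046.918

Points on the hull: [0, 3, 4, 5, 7, 8, 10, 11, 12, 13, 15, 16, 17, 18] (14 of 19).

Per-facet area ½‖(b−a)×(c−a)‖:
  f1: (p11, p18, p10) → 66.7688
  f2: (p12, p18, p17) → 98.1697
  f3: (p4, p12, p17) → 61.5403
  f4: (p4, p3, p17) → 64.9168
  f5: (p8, p11, p10) → 16.9099
  f6: (p16, p11, p18) → 77.2998
  f7: (p16, p3, p17) → 41.1896
  f8: (p16, p8, p11) → 32.9774
  f9: (p16, p8, p3) → 47.0420
  f10: (p15, p5, p10) → 61.2733
  f11: (p15, p5, p12) → 61.8284
  f12: (p15, p4, p12) → 52.8773
  f13: (p15, p8, p10) → 25.6738
  f14: (p15, p4, p3) → 64.5017
  f15: (p15, p8, p3) → 81.6298
  f16: (p0, p12, p18) → 23.3695
  f17: (p0, p5, p12) → 8.1600
  f18: (p0, p18, p10) → 43.8710
  f19: (p0, p5, p10) → 11.6330
  f20: (p7, p18, p17) → 71.9871
  f21: (p7, p16, p17) → 11.2430
  f22: (p13, p16, p18) → 9.6649
  f23: (p13, p7, p18) → 9.1608
  f24: (p13, p7, p16) → 3.2295
Σ area = 1046.918

Euler: V−E+F = 14−36+24 = 2.


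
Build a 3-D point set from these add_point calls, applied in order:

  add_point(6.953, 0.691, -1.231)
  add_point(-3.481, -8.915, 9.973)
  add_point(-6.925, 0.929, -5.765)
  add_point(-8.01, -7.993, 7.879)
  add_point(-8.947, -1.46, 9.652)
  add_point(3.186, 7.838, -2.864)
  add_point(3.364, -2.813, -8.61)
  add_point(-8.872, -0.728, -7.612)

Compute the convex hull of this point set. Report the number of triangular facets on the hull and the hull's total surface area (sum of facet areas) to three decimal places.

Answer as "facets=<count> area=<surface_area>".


Hull vertices (8/8): indices [0, 1, 2, 3, 4, 5, 6, 7].

Facet areas (half cross-product norm):
  f1: (p1, p0, p4) → 83.0946
  f2: (p6, p1, p0) → 80.4242
  f3: (p5, p0, p4) → 78.7721
  f4: (p5, p6, p0) → 36.7697
  f5: (p3, p1, p4) → 17.0254
  f6: (p3, p6, p1) → 52.1364
  f7: (p7, p5, p6) → 73.8381
  f8: (p7, p3, p4) → 57.6061
  f9: (p7, p3, p6) → 106.5426
  f10: (p2, p5, p4) → 98.9141
  f11: (p2, p7, p4) → 22.5741
  f12: (p2, p7, p5) → 7.8081
Σ area = 715.506

Euler characteristic 8−18+12 = 2 ✓

facets=12 area=715.506


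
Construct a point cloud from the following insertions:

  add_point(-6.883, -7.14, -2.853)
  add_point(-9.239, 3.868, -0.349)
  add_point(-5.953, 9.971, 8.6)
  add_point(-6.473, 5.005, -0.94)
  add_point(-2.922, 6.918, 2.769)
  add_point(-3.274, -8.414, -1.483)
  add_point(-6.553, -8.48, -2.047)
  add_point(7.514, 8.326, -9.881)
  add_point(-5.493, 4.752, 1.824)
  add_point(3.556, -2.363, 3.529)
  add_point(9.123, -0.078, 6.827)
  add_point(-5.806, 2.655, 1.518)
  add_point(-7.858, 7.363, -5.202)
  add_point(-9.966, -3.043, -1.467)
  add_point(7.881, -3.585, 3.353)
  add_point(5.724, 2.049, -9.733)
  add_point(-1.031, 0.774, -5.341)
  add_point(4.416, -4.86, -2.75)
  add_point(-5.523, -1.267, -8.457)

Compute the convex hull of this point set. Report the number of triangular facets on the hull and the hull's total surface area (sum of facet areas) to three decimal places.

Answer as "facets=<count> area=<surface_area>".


Extreme-point indices: [0, 1, 2, 5, 6, 7, 10, 12, 13, 14, 15, 17, 18] — 13 of 19 on the boundary.

Per-facet area ½‖(b−a)×(c−a)‖:
  f1: (p7, p2, p10) → 166.2273
  f2: (p6, p2, p13) → 44.6082
  f3: (p6, p2, p10) → 167.6249
  f4: (p12, p7, p2) → 112.9036
  f5: (p14, p7, p10) → 45.2648
  f6: (p18, p12, p7) → 73.5247
  f7: (p18, p12, p13) → 39.3023
  f8: (p1, p2, p13) → 29.0236
  f9: (p1, p12, p13) → 19.2160
  f10: (p1, p12, p2) → 33.6106
  f11: (p15, p14, p7) → 43.9678
  f12: (p15, p14, p17) → 32.1697
  f13: (p15, p18, p7) → 32.5502
  f14: (p15, p18, p6) → 52.9000
  f15: (p5, p14, p17) → 28.2109
  f16: (p5, p15, p17) → 36.4585
  f17: (p5, p15, p6) → 23.5070
  f18: (p5, p6, p10) → 16.8126
  f19: (p5, p14, p10) → 23.2888
  f20: (p0, p6, p13) → 3.2787
  f21: (p0, p18, p13) → 21.0046
  f22: (p0, p18, p6) → 2.7623
Σ area = 1048.217

Euler: V−E+F = 13−33+22 = 2.

facets=22 area=1048.217


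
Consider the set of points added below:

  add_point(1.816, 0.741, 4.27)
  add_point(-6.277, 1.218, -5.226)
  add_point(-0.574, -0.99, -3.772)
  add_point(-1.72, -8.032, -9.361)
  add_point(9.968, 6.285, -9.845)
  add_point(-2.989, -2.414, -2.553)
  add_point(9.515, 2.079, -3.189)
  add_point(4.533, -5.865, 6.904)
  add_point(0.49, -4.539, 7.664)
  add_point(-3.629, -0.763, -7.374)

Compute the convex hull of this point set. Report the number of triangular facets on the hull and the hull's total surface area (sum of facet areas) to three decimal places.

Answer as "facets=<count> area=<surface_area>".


8 of the 10 inputs are extreme points: [0, 1, 3, 4, 6, 7, 8, 9].

Triangle areas on the boundary:
  f1: (p8, p3, p1) → 85.5897
  f2: (p7, p8, p3) → 37.6149
  f3: (p9, p4, p1) → 27.3598
  f4: (p9, p3, p1) → 9.7073
  f5: (p9, p3, p4) → 59.4316
  f6: (p0, p4, p1) → 101.5045
  f7: (p0, p8, p1) → 38.2078
  f8: (p0, p7, p8) → 13.8562
  f9: (p6, p3, p4) → 64.2966
  f10: (p6, p7, p3) → 106.2006
  f11: (p6, p0, p4) → 30.8447
  f12: (p6, p0, p7) → 40.9471
Σ area = 615.561

Check V−E+F: 8 − 18 + 12 = 2.

facets=12 area=615.561


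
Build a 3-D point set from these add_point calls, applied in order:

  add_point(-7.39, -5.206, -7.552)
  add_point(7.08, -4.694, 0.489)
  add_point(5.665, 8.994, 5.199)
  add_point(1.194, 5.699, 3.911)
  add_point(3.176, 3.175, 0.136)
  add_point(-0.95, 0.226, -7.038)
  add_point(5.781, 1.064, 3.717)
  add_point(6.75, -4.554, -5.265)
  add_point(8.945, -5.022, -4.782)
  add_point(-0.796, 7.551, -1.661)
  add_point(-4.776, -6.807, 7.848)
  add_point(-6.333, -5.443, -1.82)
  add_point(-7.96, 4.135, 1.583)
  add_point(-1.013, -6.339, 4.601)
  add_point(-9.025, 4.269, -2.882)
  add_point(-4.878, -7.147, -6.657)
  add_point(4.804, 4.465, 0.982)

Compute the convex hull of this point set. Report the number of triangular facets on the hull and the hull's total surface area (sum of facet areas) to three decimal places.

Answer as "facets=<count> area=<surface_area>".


Hull vertices (13/17): indices [0, 1, 2, 5, 6, 7, 8, 9, 10, 12, 13, 14, 15].

Facet areas (half cross-product norm):
  f1: (p0, p10, p14) → 79.7141
  f2: (p9, p2, p8) → 76.3705
  f3: (p12, p10, p14) → 24.9426
  f4: (p12, p10, p2) → 96.7382
  f5: (p12, p9, p14) → 19.3446
  f6: (p12, p9, p2) → 38.2190
  f7: (p1, p2, p8) → 37.4665
  f8: (p15, p0, p8) → 16.7647
  f9: (p15, p0, p10) → 23.0866
  f10: (p5, p9, p8) → 50.4164
  f11: (p5, p0, p14) → 39.5662
  f12: (p5, p9, p14) → 37.3820
  f13: (p13, p1, p8) → 18.4214
  f14: (p13, p1, p10) → 5.7919
  f15: (p13, p15, p8) → 75.0421
  f16: (p13, p15, p10) → 27.7457
  f17: (p6, p10, p2) → 48.3883
  f18: (p6, p1, p2) → 9.8286
  f19: (p6, p1, p10) → 45.5166
  f20: (p7, p0, p8) → 4.1825
  f21: (p7, p5, p8) → 3.5238
  f22: (p7, p5, p0) → 36.9930
Σ area = 815.445

Check V−E+F: 13 − 33 + 22 = 2.

facets=22 area=815.445


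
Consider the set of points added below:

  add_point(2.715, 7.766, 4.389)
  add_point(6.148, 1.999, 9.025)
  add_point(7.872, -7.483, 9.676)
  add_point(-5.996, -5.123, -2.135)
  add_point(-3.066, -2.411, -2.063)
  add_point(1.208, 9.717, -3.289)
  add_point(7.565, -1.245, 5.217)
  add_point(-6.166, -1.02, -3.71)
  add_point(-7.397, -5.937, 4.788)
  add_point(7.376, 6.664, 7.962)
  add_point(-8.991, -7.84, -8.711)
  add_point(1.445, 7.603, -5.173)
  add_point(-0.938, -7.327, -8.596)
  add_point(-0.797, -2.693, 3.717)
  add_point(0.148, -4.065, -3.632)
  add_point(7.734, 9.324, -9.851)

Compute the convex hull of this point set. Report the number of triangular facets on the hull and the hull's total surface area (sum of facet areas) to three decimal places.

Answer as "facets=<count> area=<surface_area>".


10 of the 16 inputs are extreme points: [0, 1, 2, 5, 7, 8, 9, 10, 12, 15].

Triangle areas on the boundary:
  f1: (p15, p5, p10) → 96.5873
  f2: (p8, p2, p10) → 101.5340
  f3: (p12, p2, p10) → 73.2733
  f4: (p12, p15, p10) → 65.0708
  f5: (p12, p15, p2) → 189.1425
  f6: (p7, p5, p10) → 32.6156
  f7: (p7, p8, p10) → 44.0281
  f8: (p7, p8, p5) → 57.5114
  f9: (p9, p15, p2) → 123.8519
  f10: (p9, p15, p5) → 58.9007
  f11: (p1, p8, p2) → 74.5904
  f12: (p1, p9, p2) → 10.5366
  f13: (p1, p9, p8) → 31.7632
  f14: (p0, p8, p5) → 68.2979
  f15: (p0, p9, p5) → 15.6668
  f16: (p0, p9, p8) → 48.5399
Σ area = 1091.910

Euler: V−E+F = 10−24+16 = 2.

facets=16 area=1091.910


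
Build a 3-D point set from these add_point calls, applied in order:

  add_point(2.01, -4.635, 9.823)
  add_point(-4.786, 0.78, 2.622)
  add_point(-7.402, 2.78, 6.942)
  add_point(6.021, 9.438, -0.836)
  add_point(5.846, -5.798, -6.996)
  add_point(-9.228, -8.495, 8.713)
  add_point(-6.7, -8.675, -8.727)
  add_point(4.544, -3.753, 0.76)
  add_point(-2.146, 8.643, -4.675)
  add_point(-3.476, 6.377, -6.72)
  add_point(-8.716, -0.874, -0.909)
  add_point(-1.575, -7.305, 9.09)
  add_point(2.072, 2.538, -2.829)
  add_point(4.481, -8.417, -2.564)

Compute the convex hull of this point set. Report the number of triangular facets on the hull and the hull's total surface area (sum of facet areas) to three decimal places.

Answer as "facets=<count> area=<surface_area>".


facets=20 area=1036.918

12 of the 14 inputs are extreme points: [0, 2, 3, 4, 5, 6, 7, 8, 9, 10, 11, 13].

Per-facet area ½‖(b−a)×(c−a)‖:
  f1: (p2, p0, p5) → 61.5912
  f2: (p2, p0, p3) → 100.3819
  f3: (p2, p8, p3) → 63.5514
  f4: (p13, p6, p5) → 105.3104
  f5: (p9, p8, p3) → 11.0562
  f6: (p9, p2, p8) → 23.2984
  f7: (p11, p0, p5) → 8.3596
  f8: (p11, p13, p5) → 46.8905
  f9: (p11, p13, p0) → 29.4134
  f10: (p7, p0, p3) → 61.3938
  f11: (p7, p13, p0) → 23.7826
  f12: (p4, p13, p6) → 33.5257
  f13: (p4, p9, p6) → 90.8842
  f14: (p4, p9, p3) → 85.2891
  f15: (p4, p7, p3) → 53.9479
  f16: (p4, p7, p13) → 15.2039
  f17: (p10, p9, p6) → 59.8820
  f18: (p10, p9, p2) → 46.3159
  f19: (p10, p6, p5) → 68.4475
  f20: (p10, p2, p5) → 48.3924
Σ area = 1036.918

Check V−E+F: 12 − 30 + 20 = 2.


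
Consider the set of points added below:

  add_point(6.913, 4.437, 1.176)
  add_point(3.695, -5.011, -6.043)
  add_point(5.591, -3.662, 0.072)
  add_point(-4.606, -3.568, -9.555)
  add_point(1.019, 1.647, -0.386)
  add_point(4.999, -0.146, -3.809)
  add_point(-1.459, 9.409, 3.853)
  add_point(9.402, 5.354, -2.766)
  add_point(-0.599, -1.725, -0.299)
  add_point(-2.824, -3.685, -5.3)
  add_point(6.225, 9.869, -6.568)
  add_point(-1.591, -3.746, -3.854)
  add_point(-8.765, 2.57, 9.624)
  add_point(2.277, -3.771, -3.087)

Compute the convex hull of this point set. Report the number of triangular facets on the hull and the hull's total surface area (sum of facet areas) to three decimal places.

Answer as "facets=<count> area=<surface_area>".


Hull vertices (10/14): indices [0, 1, 2, 3, 6, 7, 9, 10, 11, 12].

Facet areas (half cross-product norm):
  f1: (p10, p1, p7) → 40.3445
  f2: (p10, p3, p1) → 68.9200
  f3: (p2, p1, p7) → 33.3247
  f4: (p11, p2, p12) → 67.6179
  f5: (p11, p2, p1) → 19.0003
  f6: (p6, p3, p12) → 107.9426
  f7: (p6, p10, p3) → 109.6567
  f8: (p6, p10, p7) → 42.5543
  f9: (p0, p2, p12) → 72.9397
  f10: (p0, p2, p7) → 19.4117
  f11: (p0, p6, p12) → 54.2991
  f12: (p0, p6, p7) → 19.8888
  f13: (p9, p3, p1) → 14.8324
  f14: (p9, p11, p1) → 5.2998
  f15: (p9, p3, p12) → 30.0185
  f16: (p9, p11, p12) → 14.8467
Σ area = 720.898

Check V−E+F: 10 − 24 + 16 = 2.

facets=16 area=720.898


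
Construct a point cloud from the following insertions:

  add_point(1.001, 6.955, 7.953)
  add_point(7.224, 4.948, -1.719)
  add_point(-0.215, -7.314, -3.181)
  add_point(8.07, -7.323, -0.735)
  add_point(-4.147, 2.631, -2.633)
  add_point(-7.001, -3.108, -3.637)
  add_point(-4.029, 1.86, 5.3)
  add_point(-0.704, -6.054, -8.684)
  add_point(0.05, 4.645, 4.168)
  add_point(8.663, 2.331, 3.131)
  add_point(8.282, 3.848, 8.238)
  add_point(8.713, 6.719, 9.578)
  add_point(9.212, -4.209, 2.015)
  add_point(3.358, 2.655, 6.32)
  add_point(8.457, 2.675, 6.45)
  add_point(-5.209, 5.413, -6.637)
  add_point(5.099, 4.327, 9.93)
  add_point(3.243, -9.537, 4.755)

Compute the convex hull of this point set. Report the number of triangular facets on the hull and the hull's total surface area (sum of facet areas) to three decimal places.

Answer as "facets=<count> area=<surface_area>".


facets=24 area=852.058

Extreme-point indices: [0, 1, 2, 3, 5, 6, 7, 9, 10, 11, 12, 15, 16, 17] — 14 of 18 on the boundary.

Facet areas (half cross-product norm):
  f1: (p2, p17, p5) → 30.7435
  f2: (p6, p17, p5) → 69.2224
  f3: (p6, p15, p5) → 47.9126
  f4: (p6, p15, p0) → 46.7543
  f5: (p16, p6, p0) → 19.0662
  f6: (p16, p6, p17) → 68.9472
  f7: (p3, p17, p12) → 16.3997
  f8: (p1, p3, p12) → 20.2085
  f9: (p7, p15, p5) → 39.5542
  f10: (p7, p2, p5) → 21.9633
  f11: (p7, p1, p15) → 79.5110
  f12: (p7, p1, p3) → 71.8296
  f13: (p7, p2, p17) → 7.8289
  f14: (p7, p3, p17) → 45.4283
  f15: (p11, p16, p0) → 10.7320
  f16: (p11, p15, p0) → 51.7326
  f17: (p11, p1, p15) → 67.8879
  f18: (p11, p16, p17) → 26.2574
  f19: (p9, p1, p12) → 17.9005
  f20: (p9, p11, p12) → 18.7696
  f21: (p9, p11, p1) → 19.8675
  f22: (p10, p17, p12) → 42.0166
  f23: (p10, p11, p12) → 5.0780
  f24: (p10, p11, p17) → 6.4462
Σ area = 852.058

Euler characteristic 14−36+24 = 2 ✓


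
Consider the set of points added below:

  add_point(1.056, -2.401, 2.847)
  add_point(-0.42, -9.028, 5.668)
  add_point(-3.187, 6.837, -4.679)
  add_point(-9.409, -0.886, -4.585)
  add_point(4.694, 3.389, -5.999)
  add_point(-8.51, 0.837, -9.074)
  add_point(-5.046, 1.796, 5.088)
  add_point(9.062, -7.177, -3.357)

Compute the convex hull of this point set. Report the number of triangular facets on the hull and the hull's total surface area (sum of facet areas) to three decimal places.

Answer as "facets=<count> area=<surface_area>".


Extreme-point indices: [0, 1, 2, 3, 4, 5, 6, 7] — 8 of 8 on the boundary.

Triangle areas on the boundary:
  f1: (p6, p2, p3) → 48.9377
  f2: (p6, p1, p3) → 64.4760
  f3: (p5, p2, p3) → 22.2507
  f4: (p5, p1, p3) → 28.8698
  f5: (p5, p1, p7) → 123.3591
  f6: (p0, p1, p7) → 41.1481
  f7: (p0, p6, p1) → 27.7506
  f8: (p4, p5, p7) → 78.5781
  f9: (p4, p5, p2) → 39.0408
  f10: (p4, p0, p7) → 55.9020
  f11: (p4, p6, p2) → 48.2402
  f12: (p4, p0, p6) → 42.3393
Σ area = 620.893

Euler characteristic 8−18+12 = 2 ✓

facets=12 area=620.893


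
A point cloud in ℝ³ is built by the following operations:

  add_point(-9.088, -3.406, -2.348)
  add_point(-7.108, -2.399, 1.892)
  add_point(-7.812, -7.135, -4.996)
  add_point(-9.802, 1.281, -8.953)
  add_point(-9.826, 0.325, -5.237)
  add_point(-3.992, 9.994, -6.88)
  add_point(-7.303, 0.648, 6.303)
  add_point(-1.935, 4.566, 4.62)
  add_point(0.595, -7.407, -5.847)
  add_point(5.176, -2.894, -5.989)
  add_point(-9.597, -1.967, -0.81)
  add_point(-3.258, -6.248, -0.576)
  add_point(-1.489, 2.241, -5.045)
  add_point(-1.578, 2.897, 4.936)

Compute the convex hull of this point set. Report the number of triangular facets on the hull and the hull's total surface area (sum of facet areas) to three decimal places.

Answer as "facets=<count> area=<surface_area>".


Points on the hull: [0, 2, 3, 4, 5, 6, 7, 8, 9, 10, 11, 13] (12 of 14).

Area of each hull facet:
  f1: (p6, p5, p4) → 67.4231
  f2: (p3, p5, p4) → 20.4781
  f3: (p3, p5, p9) → 79.5782
  f4: (p7, p5, p9) → 89.2049
  f5: (p7, p6, p5) → 41.6059
  f6: (p10, p6, p4) → 14.8684
  f7: (p10, p3, p4) → 2.1995
  f8: (p2, p11, p6) → 32.5576
  f9: (p2, p10, p6) → 18.9514
  f10: (p13, p11, p9) → 56.6200
  f11: (p13, p7, p9) → 11.4423
  f12: (p13, p11, p6) → 32.1155
  f13: (p13, p7, p6) → 5.3626
  f14: (p8, p3, p9) → 44.5271
  f15: (p8, p2, p3) → 39.4329
  f16: (p8, p11, p9) → 20.2846
  f17: (p8, p2, p11) → 20.9740
  f18: (p0, p10, p3) → 8.6757
  f19: (p0, p2, p3) → 19.2973
  f20: (p0, p2, p10) → 1.0107
Σ area = 626.610

Euler: V−E+F = 12−30+20 = 2.

facets=20 area=626.610


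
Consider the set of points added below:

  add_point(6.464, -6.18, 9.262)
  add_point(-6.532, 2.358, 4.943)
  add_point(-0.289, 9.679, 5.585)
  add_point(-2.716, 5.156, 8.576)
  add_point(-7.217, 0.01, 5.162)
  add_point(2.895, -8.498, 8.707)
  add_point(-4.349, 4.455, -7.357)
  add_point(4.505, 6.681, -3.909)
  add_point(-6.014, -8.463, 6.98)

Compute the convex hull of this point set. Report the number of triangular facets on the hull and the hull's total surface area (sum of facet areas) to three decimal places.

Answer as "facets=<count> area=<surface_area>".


Extreme-point indices: [0, 1, 2, 3, 4, 5, 6, 7, 8] — 9 of 9 on the boundary.

Triangle areas on the boundary:
  f1: (p7, p2, p0) → 94.7420
  f2: (p7, p6, p2) → 53.8977
  f3: (p3, p2, p0) → 40.5049
  f4: (p1, p6, p4) → 14.8706
  f5: (p1, p6, p2) → 60.1562
  f6: (p1, p3, p4) → 6.0053
  f7: (p1, p3, p2) → 16.8373
  f8: (p8, p3, p4) → 29.3559
  f9: (p8, p6, p4) → 52.1837
  f10: (p5, p3, p0) → 31.1474
  f11: (p5, p8, p3) → 62.0038
  f12: (p5, p8, p6) → 87.7372
  f13: (p5, p7, p0) → 38.9613
  f14: (p5, p7, p6) → 96.6014
Σ area = 685.005

Check V−E+F: 9 − 21 + 14 = 2.

facets=14 area=685.005


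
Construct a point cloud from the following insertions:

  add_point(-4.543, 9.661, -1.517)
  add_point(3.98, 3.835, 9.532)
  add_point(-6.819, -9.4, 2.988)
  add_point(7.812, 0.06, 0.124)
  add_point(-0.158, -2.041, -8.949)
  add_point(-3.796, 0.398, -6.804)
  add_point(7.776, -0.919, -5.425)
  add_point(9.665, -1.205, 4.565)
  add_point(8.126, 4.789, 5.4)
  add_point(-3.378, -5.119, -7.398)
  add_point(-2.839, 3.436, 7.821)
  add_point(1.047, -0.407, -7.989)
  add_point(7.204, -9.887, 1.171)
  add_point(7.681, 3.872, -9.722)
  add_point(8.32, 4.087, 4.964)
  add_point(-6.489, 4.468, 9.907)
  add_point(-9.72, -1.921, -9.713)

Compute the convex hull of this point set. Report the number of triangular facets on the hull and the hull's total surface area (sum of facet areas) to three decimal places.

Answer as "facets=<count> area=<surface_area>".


facets=22 area=1179.082

Points on the hull: [0, 1, 2, 4, 6, 7, 8, 9, 12, 13, 14, 15, 16] (13 of 17).

Per-facet area ½‖(b−a)×(c−a)‖:
  f1: (p15, p0, p16) → 95.1824
  f2: (p13, p0, p16) → 114.0683
  f3: (p2, p15, p16) → 116.1969
  f4: (p1, p15, p0) → 65.7741
  f5: (p1, p2, p15) → 81.2474
  f6: (p6, p13, p7) → 24.0179
  f7: (p8, p13, p0) → 102.6231
  f8: (p8, p1, p0) → 44.1325
  f9: (p8, p1, p7) → 18.4025
  f10: (p12, p1, p7) → 37.0295
  f11: (p12, p1, p2) → 110.9815
  f12: (p12, p6, p7) → 45.5928
  f13: (p12, p6, p13) → 4.1982
  f14: (p14, p13, p7) → 40.1266
  f15: (p14, p8, p7) → 1.0459
  f16: (p14, p8, p13) → 5.3476
  f17: (p9, p2, p16) → 43.1575
  f18: (p9, p12, p2) → 76.4892
  f19: (p4, p12, p13) → 72.7203
  f20: (p4, p9, p12) → 33.8874
  f21: (p4, p13, p16) → 29.5916
  f22: (p4, p9, p16) → 17.2684
Σ area = 1179.082

Check V−E+F: 13 − 33 + 22 = 2.


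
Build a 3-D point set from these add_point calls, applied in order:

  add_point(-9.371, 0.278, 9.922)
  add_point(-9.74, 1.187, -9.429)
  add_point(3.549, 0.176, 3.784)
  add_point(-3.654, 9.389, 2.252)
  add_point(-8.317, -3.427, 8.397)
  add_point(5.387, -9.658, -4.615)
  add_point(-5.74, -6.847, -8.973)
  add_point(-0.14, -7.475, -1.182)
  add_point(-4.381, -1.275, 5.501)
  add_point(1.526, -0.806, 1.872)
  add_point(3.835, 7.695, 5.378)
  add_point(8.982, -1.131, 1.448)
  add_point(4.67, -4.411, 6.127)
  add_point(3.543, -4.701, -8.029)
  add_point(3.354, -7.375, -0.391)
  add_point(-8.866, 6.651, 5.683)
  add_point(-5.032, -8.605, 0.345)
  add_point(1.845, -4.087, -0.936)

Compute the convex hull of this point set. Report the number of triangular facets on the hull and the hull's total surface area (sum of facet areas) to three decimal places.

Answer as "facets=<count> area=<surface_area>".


facets=20 area=1050.907

Points on the hull: [0, 1, 3, 4, 5, 6, 10, 11, 12, 13, 15, 16] (12 of 18).

Triangle areas on the boundary:
  f1: (p13, p5, p11) → 34.0109
  f2: (p13, p3, p1) → 110.5738
  f3: (p12, p5, p11) → 38.8715
  f4: (p12, p16, p5) → 60.9632
  f5: (p15, p0, p1) → 60.0201
  f6: (p15, p3, p1) → 52.3937
  f7: (p6, p16, p5) → 51.8934
  f8: (p6, p13, p1) → 41.8023
  f9: (p6, p13, p5) → 29.7428
  f10: (p10, p12, p0) → 86.9060
  f11: (p10, p15, p0) → 48.3608
  f12: (p10, p15, p3) → 25.6465
  f13: (p10, p12, p11) → 38.7478
  f14: (p10, p13, p11) → 59.5269
  f15: (p10, p13, p3) → 74.8104
  f16: (p4, p12, p0) → 25.3350
  f17: (p4, p12, p16) → 58.1887
  f18: (p4, p0, p1) → 38.0144
  f19: (p4, p6, p1) → 78.9834
  f20: (p4, p6, p16) → 36.1149
Σ area = 1050.907

Euler: V−E+F = 12−30+20 = 2.


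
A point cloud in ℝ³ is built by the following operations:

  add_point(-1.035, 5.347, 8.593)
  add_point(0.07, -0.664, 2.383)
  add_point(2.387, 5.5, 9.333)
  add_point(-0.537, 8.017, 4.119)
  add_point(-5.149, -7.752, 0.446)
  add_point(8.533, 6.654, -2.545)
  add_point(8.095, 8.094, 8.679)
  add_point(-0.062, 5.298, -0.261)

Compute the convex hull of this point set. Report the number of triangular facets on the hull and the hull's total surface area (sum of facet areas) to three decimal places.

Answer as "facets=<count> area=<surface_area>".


Hull vertices (7/8): indices [0, 2, 3, 4, 5, 6, 7].

Per-facet area ½‖(b−a)×(c−a)‖:
  f1: (p6, p5, p4) → 113.3741
  f2: (p6, p2, p4) → 42.5741
  f3: (p3, p6, p5) → 49.9141
  f4: (p7, p5, p4) → 54.6443
  f5: (p7, p3, p4) → 33.0659
  f6: (p7, p3, p5) → 22.6991
  f7: (p0, p2, p4) → 25.6970
  f8: (p0, p3, p4) → 41.7786
  f9: (p0, p6, p2) → 5.2414
  f10: (p0, p3, p6) → 24.2806
Σ area = 413.269

Check V−E+F: 7 − 15 + 10 = 2.

facets=10 area=413.269


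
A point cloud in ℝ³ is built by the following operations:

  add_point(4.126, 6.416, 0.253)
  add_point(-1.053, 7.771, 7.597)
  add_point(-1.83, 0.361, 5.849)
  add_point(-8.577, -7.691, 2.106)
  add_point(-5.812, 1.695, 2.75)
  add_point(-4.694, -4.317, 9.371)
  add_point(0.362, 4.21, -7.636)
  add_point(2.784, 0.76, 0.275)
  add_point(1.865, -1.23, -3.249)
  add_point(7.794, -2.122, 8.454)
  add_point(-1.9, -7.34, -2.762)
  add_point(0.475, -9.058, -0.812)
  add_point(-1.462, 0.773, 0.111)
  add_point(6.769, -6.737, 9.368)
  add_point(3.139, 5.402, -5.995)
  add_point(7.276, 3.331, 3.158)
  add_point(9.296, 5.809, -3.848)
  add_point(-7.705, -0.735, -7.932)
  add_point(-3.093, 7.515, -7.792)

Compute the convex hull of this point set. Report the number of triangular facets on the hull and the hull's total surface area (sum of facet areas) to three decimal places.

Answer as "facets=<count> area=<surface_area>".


facets=22 area=991.664

Points on the hull: [1, 3, 4, 5, 6, 9, 10, 11, 13, 15, 16, 17, 18] (13 of 19).

Per-facet area ½‖(b−a)×(c−a)‖:
  f1: (p4, p17, p3) → 51.6354
  f2: (p18, p1, p16) → 92.3762
  f3: (p18, p4, p1) → 56.2369
  f4: (p18, p4, p17) → 50.3163
  f5: (p5, p13, p3) → 48.8801
  f6: (p5, p13, p1) → 74.4169
  f7: (p5, p4, p3) → 36.7518
  f8: (p5, p4, p1) → 41.0678
  f9: (p9, p13, p16) → 25.3988
  f10: (p9, p13, p1) → 26.0005
  f11: (p11, p13, p3) → 57.3184
  f12: (p11, p13, p16) → 102.8255
  f13: (p6, p18, p16) → 19.5473
  f14: (p6, p18, p17) → 21.8910
  f15: (p6, p11, p16) → 73.3150
  f16: (p15, p1, p16) → 35.6672
  f17: (p15, p9, p16) → 15.6966
  f18: (p15, p9, p1) → 39.6555
  f19: (p10, p17, p3) → 41.8044
  f20: (p10, p11, p3) → 14.2708
  f21: (p10, p6, p17) → 47.6406
  f22: (p10, p6, p11) → 18.9509
Σ area = 991.664

Check V−E+F: 13 − 33 + 22 = 2.


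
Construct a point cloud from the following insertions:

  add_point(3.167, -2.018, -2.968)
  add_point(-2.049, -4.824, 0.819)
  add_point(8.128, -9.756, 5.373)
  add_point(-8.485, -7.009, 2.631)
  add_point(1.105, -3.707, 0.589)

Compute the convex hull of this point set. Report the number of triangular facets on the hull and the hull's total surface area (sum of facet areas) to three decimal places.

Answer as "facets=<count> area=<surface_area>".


Extreme-point indices: [0, 2, 3, 4] — 4 of 5 on the boundary.

Area of each hull facet:
  f1: (p0, p2, p3) → 84.8923
  f2: (p4, p2, p3) → 50.5759
  f3: (p4, p0, p3) → 16.2099
  f4: (p4, p0, p2) → 22.2874
Σ area = 173.966

Euler characteristic 4−6+4 = 2 ✓

facets=4 area=173.966


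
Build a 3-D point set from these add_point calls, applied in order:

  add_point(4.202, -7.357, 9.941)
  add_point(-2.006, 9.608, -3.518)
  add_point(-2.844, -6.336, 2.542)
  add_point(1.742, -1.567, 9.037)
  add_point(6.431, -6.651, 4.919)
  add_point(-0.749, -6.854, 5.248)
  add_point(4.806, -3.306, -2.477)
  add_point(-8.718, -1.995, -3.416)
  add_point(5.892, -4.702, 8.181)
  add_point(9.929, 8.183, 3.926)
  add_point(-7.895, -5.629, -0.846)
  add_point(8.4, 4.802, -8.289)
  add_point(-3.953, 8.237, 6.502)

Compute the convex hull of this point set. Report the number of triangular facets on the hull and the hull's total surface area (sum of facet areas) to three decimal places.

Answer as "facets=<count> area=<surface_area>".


Hull vertices (13/13): indices [0, 1, 2, 3, 4, 5, 6, 7, 8, 9, 10, 11, 12].

Triangle areas on the boundary:
  f1: (p8, p0, p9) → 7.9340
  f2: (p3, p0, p9) → 38.4933
  f3: (p3, p12, p9) → 73.4341
  f4: (p3, p12, p0) → 5.3251
  f5: (p1, p11, p9) → 73.6308
  f6: (p1, p12, p9) → 67.7511
  f7: (p1, p11, p7) → 82.8949
  f8: (p1, p12, p7) → 67.3797
  f9: (p10, p12, p7) → 33.7828
  f10: (p10, p12, p0) → 121.3967
  f11: (p10, p11, p7) → 41.5372
  f12: (p10, p6, p11) → 58.2519
  f13: (p4, p6, p11) → 29.8960
  f14: (p4, p11, p9) → 95.0473
  f15: (p4, p8, p9) → 26.7871
  f16: (p4, p8, p0) → 6.8801
  f17: (p4, p10, p6) → 53.8667
  f18: (p5, p10, p0) → 2.4813
  f19: (p5, p4, p0) → 17.8169
  f20: (p2, p4, p10) → 10.0260
  f21: (p2, p5, p10) → 3.3347
  f22: (p2, p5, p4) → 10.2721
Σ area = 928.220

Euler characteristic 13−33+22 = 2 ✓

facets=22 area=928.220


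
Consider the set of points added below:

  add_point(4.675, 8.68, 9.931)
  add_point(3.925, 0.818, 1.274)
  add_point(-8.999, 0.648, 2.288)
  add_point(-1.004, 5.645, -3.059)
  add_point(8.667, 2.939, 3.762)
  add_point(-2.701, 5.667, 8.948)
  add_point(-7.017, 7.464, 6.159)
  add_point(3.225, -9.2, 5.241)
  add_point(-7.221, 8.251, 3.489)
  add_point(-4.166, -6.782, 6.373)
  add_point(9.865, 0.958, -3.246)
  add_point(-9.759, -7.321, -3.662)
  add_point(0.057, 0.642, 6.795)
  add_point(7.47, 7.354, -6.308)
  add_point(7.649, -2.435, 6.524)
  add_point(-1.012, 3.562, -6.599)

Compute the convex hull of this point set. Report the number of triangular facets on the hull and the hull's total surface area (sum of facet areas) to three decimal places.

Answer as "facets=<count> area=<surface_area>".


Hull vertices (13/16): indices [0, 2, 4, 5, 6, 7, 8, 9, 10, 11, 13, 14, 15].

Triangle areas on the boundary:
  f1: (p7, p10, p11) → 117.3212
  f2: (p9, p7, p11) → 42.8553
  f3: (p9, p7, p0) → 70.3565
  f4: (p14, p7, p10) → 42.0858
  f5: (p14, p7, p0) → 36.1779
  f6: (p15, p10, p11) → 78.2787
  f7: (p15, p13, p10) → 34.7540
  f8: (p4, p14, p10) → 22.0597
  f9: (p4, p14, p0) → 28.1493
  f10: (p4, p13, p10) → 27.4614
  f11: (p4, p13, p0) → 49.0229
  f12: (p2, p9, p11) → 46.0993
  f13: (p8, p13, p0) → 105.9357
  f14: (p8, p15, p13) → 57.0173
  f15: (p8, p15, p11) → 89.3849
  f16: (p8, p2, p11) → 18.9472
  f17: (p5, p9, p0) → 44.6336
  f18: (p6, p8, p0) → 16.2405
  f19: (p6, p5, p0) → 16.2756
  f20: (p6, p8, p2) → 10.9582
  f21: (p6, p2, p9) → 37.3797
  f22: (p6, p5, p9) → 34.5483
Σ area = 1025.943

Check V−E+F: 13 − 33 + 22 = 2.

facets=22 area=1025.943


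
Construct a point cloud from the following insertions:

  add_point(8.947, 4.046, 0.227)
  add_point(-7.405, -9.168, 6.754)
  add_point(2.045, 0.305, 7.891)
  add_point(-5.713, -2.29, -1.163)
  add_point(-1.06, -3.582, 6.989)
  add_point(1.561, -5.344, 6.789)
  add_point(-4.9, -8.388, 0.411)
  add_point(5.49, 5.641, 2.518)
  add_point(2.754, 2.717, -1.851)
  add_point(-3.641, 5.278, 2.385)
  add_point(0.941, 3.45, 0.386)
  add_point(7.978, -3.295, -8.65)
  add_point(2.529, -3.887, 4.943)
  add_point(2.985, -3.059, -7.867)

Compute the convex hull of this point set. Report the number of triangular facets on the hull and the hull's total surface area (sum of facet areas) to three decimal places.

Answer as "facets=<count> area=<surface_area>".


facets=18 area=642.531

Hull vertices (11/14): indices [0, 1, 2, 3, 5, 6, 7, 8, 9, 11, 13].

Facet areas (half cross-product norm):
  f1: (p5, p11, p0) → 78.2757
  f2: (p3, p9, p1) → 43.6287
  f3: (p8, p11, p0) → 34.5265
  f4: (p8, p7, p0) → 12.9061
  f5: (p8, p9, p7) → 23.5839
  f6: (p2, p7, p0) → 16.7310
  f7: (p2, p5, p0) → 30.6538
  f8: (p2, p9, p7) → 34.3251
  f9: (p2, p9, p1) → 62.4320
  f10: (p2, p5, p1) → 24.9734
  f11: (p6, p3, p1) → 20.8481
  f12: (p6, p5, p1) → 30.9866
  f13: (p6, p5, p11) → 76.5474
  f14: (p13, p3, p9) → 47.0447
  f15: (p13, p8, p11) → 20.7945
  f16: (p13, p8, p9) → 26.4995
  f17: (p13, p6, p11) → 22.8259
  f18: (p13, p6, p3) → 34.9479
Σ area = 642.531

Euler characteristic 11−27+18 = 2 ✓


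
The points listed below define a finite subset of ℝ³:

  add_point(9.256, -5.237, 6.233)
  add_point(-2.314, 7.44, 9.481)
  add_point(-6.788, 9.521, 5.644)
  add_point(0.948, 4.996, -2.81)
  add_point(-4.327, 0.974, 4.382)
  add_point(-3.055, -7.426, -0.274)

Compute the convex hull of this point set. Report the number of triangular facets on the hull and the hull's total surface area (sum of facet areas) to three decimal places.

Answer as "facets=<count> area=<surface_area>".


Hull vertices (6/6): indices [0, 1, 2, 3, 4, 5].

Facet areas (half cross-product norm):
  f1: (p3, p5, p2) → 81.8786
  f2: (p3, p5, p0) → 88.7762
  f3: (p1, p5, p0) → 113.8785
  f4: (p1, p3, p2) → 38.0662
  f5: (p1, p3, p0) → 99.1963
  f6: (p4, p5, p2) → 16.1665
  f7: (p4, p1, p2) → 25.3926
  f8: (p4, p1, p5) → 16.1644
Σ area = 479.519

Euler: V−E+F = 6−12+8 = 2.

facets=8 area=479.519
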